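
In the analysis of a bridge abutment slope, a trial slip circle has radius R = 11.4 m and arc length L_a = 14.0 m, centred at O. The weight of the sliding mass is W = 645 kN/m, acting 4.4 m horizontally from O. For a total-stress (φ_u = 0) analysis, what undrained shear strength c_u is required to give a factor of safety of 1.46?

FS = c_u·L_a·R / (W·d), so c_u = FS·W·d / (L_a·R).
c_u = 1.46·645·4.4 / (14.00·11.4) = 4143.5 / 159.60 = 25.96 kPa

c_u = 26.0 kPa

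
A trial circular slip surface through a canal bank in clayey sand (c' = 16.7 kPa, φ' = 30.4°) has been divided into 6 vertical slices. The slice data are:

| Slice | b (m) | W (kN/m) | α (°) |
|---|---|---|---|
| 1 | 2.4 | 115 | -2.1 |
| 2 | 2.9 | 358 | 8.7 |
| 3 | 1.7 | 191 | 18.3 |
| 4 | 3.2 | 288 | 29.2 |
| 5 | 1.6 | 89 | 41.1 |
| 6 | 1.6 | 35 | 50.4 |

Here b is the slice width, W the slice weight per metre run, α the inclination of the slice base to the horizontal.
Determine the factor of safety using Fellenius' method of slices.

FS = 2.50

Ordinary method of slices: FS = Σ[c'·Δl_i + (W_i cosα_i)·tanφ'] / Σ W_i sinα_i, with Δl_i = b_i / cosα_i.
Slice 1: Δl = 2.4/cos(-2.1°) = 2.402 m; N'_1 = 115·cos(-2.1°) = 114.9; c'Δl = 40.11; W sinα = -4.2
Slice 2: Δl = 2.9/cos8.7° = 2.934 m; N'_2 = 358·cos8.7° = 353.9; c'Δl = 48.99; W sinα = 54.2
Slice 3: Δl = 1.7/cos18.3° = 1.791 m; N'_3 = 191·cos18.3° = 181.3; c'Δl = 29.90; W sinα = 60.0
Slice 4: Δl = 3.2/cos29.2° = 3.666 m; N'_4 = 288·cos29.2° = 251.4; c'Δl = 61.22; W sinα = 140.5
Slice 5: Δl = 1.6/cos41.1° = 2.123 m; N'_5 = 89·cos41.1° = 67.1; c'Δl = 35.46; W sinα = 58.5
Slice 6: Δl = 1.6/cos50.4° = 2.510 m; N'_6 = 35·cos50.4° = 22.3; c'Δl = 41.92; W sinα = 27.0
Σc'Δl = 257.6 kN/m; ΣN' = 990.9 kN/m; ΣW sinα = 335.9 kN/m
Resisting = 257.6 + 990.9·tan30.4° = 257.6 + 581.4 = 839.0 kN/m
FS = 839.0 / 335.9 = 2.498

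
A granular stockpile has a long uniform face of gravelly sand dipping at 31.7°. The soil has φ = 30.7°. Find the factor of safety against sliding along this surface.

For a dry cohesionless infinite slope the factor of safety is FS = tanφ / tanβ.
FS = tan30.7° / tan31.7° = 0.5938 / 0.6176 = 0.961

FS = 0.96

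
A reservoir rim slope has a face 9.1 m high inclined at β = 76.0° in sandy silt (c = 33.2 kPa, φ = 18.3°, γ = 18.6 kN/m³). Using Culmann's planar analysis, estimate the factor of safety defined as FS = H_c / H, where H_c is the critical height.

FS = 1.55

H_c = (4c/γ) · sinβ cosφ / [1 − cos(β − φ)]
    = (4·33.2/18.6) · sin76.0°·cos18.3° / [1 − cos57.7°]
    = 7.140 · 0.9212 / 0.4656 = 14.13 m
FS = H_c / H = 14.13 / 9.1 = 1.552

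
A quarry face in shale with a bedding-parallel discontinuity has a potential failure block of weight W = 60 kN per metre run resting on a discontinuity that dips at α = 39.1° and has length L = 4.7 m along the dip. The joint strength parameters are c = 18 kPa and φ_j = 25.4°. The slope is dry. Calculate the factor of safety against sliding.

Resolving the block weight along and normal to the plane and applying the Mohr–Coulomb strength on the joint:
N' = W cosα = 60·cos39.1° = 46.6 kN/m
Driving force T = W sinα = 60·sin39.1° = 37.8 kN/m
Resisting force R = c·L + N'·tanφ_j = 18·4.7 + 46.6·tan25.4° = 84.6 + 22.1 = 106.7 kN/m
FS = R / T = 106.7 / 37.8 = 2.820

FS = 2.82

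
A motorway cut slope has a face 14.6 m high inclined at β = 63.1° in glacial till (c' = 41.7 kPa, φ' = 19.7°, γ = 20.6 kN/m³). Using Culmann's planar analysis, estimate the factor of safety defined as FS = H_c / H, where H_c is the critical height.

H_c = (4c'/γ) · sinβ cosφ' / [1 − cos(β − φ')]
    = (4·41.7/20.6) · sin63.1°·cos19.7° / [1 − cos43.4°]
    = 8.097 · 0.8396 / 0.2734 = 24.86 m
FS = H_c / H = 24.86 / 14.6 = 1.703

FS = 1.70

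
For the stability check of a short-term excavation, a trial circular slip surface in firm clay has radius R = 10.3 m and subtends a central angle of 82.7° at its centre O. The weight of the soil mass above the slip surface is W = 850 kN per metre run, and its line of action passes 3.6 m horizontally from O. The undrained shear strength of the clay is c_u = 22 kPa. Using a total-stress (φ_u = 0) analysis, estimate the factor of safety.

Taking moments about the centre O, the resisting moment is provided by the undrained shear strength acting along the arc:
Arc length L_a = R·θ = 10.3·(82.7°·π/180) = 10.3·1.4434 = 14.87 m
M_R = c_u·L_a·R = 22·14.87·10.3 = 3368.8 kN·m/m
M_D = W·d = 850·3.6 = 3060.0 kN·m/m
FS = M_R / M_D = 3368.8 / 3060.0 = 1.101

FS = 1.10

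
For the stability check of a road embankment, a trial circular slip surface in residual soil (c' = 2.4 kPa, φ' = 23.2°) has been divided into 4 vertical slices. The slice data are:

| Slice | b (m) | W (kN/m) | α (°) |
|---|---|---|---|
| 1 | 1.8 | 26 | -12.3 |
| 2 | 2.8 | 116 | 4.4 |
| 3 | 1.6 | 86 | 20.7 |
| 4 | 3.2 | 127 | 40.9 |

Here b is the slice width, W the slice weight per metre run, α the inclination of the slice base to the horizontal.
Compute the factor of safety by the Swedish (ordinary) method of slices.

FS = 1.38

Ordinary method of slices: FS = Σ[c'·Δl_i + (W_i cosα_i)·tanφ'] / Σ W_i sinα_i, with Δl_i = b_i / cosα_i.
Slice 1: Δl = 1.8/cos(-12.3°) = 1.842 m; N'_1 = 26·cos(-12.3°) = 25.4; c'Δl = 4.42; W sinα = -5.5
Slice 2: Δl = 2.8/cos4.4° = 2.808 m; N'_2 = 116·cos4.4° = 115.7; c'Δl = 6.74; W sinα = 8.9
Slice 3: Δl = 1.6/cos20.7° = 1.710 m; N'_3 = 86·cos20.7° = 80.4; c'Δl = 4.11; W sinα = 30.4
Slice 4: Δl = 3.2/cos40.9° = 4.234 m; N'_4 = 127·cos40.9° = 96.0; c'Δl = 10.16; W sinα = 83.2
Σc'Δl = 25.4 kN/m; ΣN' = 317.5 kN/m; ΣW sinα = 116.9 kN/m
Resisting = 25.4 + 317.5·tan23.2° = 25.4 + 136.1 = 161.5 kN/m
FS = 161.5 / 116.9 = 1.381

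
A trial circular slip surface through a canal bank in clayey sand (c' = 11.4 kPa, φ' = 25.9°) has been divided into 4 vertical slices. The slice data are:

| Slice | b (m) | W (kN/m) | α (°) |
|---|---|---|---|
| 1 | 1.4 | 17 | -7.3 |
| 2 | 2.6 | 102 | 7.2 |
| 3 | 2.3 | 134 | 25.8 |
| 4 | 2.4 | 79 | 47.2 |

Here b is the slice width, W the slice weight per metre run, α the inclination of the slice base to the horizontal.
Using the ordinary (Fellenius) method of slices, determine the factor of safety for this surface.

FS = 2.03

Ordinary method of slices: FS = Σ[c'·Δl_i + (W_i cosα_i)·tanφ'] / Σ W_i sinα_i, with Δl_i = b_i / cosα_i.
Slice 1: Δl = 1.4/cos(-7.3°) = 1.411 m; N'_1 = 17·cos(-7.3°) = 16.9; c'Δl = 16.09; W sinα = -2.2
Slice 2: Δl = 2.6/cos7.2° = 2.621 m; N'_2 = 102·cos7.2° = 101.2; c'Δl = 29.88; W sinα = 12.8
Slice 3: Δl = 2.3/cos25.8° = 2.555 m; N'_3 = 134·cos25.8° = 120.6; c'Δl = 29.12; W sinα = 58.3
Slice 4: Δl = 2.4/cos47.2° = 3.532 m; N'_4 = 79·cos47.2° = 53.7; c'Δl = 40.27; W sinα = 58.0
Σc'Δl = 115.4 kN/m; ΣN' = 292.4 kN/m; ΣW sinα = 126.9 kN/m
Resisting = 115.4 + 292.4·tan25.9° = 115.4 + 142.0 = 257.3 kN/m
FS = 257.3 / 126.9 = 2.028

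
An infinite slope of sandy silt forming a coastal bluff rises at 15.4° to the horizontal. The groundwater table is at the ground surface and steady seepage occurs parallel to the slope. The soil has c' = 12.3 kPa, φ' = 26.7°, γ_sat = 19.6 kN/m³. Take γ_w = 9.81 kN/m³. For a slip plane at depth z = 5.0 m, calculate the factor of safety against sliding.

With seepage parallel to the slope and the water table at the surface, the effective normal stress on the slip plane uses the buoyant unit weight γ' = γ_sat − γ_w while the driving shear stress uses γ_sat:
FS = [c' + γ' z cos²β tanφ'] / [γ_sat z sinβ cosβ]
γ' = 19.6 − 9.81 = 9.79 kN/m³
Numerator = 12.3 + 9.79·5.0·cos²15.4°·tan26.7° = 12.3 + 9.79·5.0·0.9295·0.5029 = 35.183 kPa
Denominator = 19.6·5.0·sin15.4°·cos15.4° = 19.6·5.0·0.2656·0.9641 = 25.090 kPa
FS = 35.183 / 25.090 = 1.402

FS = 1.40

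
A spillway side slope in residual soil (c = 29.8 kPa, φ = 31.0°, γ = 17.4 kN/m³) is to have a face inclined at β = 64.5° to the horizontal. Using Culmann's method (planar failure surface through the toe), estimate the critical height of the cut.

Culmann's analysis gives the critical failure plane at α_cr = (β + φ)/2 = (64.5 + 31.0)/2 = 47.8°, and the critical height
H_c = (4c/γ) · sinβ cosφ / [1 − cos(β − φ)]
    = (4·29.8/17.4) · sin64.5°·cos31.0° / [1 − cos(33.5°)]
    = 6.851 · 0.9026·0.8572 / [1 − 0.8339]
    = 6.851 · 0.7737 / 0.1661
    = 31.91 m

H_c = 31.91 m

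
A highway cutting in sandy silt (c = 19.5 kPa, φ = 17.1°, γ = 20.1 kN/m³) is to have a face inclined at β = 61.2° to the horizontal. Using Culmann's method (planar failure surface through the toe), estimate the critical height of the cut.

Culmann's analysis gives the critical failure plane at α_cr = (β + φ)/2 = (61.2 + 17.1)/2 = 39.2°, and the critical height
H_c = (4c/γ) · sinβ cosφ / [1 − cos(β − φ)]
    = (4·19.5/20.1) · sin61.2°·cos17.1° / [1 − cos(44.1°)]
    = 3.881 · 0.8763·0.9558 / [1 − 0.7181]
    = 3.881 · 0.8376 / 0.2819
    = 11.53 m

H_c = 11.53 m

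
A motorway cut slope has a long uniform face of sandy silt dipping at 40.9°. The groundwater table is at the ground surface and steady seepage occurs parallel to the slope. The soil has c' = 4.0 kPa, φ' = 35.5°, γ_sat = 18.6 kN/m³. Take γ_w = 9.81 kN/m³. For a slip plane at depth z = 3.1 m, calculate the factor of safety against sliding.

With seepage parallel to the slope and the water table at the surface, the effective normal stress on the slip plane uses the buoyant unit weight γ' = γ_sat − γ_w while the driving shear stress uses γ_sat:
FS = [c' + γ' z cos²β tanφ'] / [γ_sat z sinβ cosβ]
γ' = 18.6 − 9.81 = 8.79 kN/m³
Numerator = 4.0 + 8.79·3.1·cos²40.9°·tan35.5° = 4.0 + 8.79·3.1·0.5713·0.7133 = 15.104 kPa
Denominator = 18.6·3.1·sin40.9°·cos40.9° = 18.6·3.1·0.6547·0.7559 = 28.535 kPa
FS = 15.104 / 28.535 = 0.529

FS = 0.53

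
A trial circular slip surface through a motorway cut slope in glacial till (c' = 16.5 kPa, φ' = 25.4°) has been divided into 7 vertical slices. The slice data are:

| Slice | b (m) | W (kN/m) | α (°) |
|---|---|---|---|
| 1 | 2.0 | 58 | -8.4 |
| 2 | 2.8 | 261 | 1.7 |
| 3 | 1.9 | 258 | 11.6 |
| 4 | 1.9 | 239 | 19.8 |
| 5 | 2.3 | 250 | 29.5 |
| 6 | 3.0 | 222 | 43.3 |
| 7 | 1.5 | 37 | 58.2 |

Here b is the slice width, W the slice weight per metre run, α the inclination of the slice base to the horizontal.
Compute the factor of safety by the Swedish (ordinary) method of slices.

Ordinary method of slices: FS = Σ[c'·Δl_i + (W_i cosα_i)·tanφ'] / Σ W_i sinα_i, with Δl_i = b_i / cosα_i.
Slice 1: Δl = 2.0/cos(-8.4°) = 2.022 m; N'_1 = 58·cos(-8.4°) = 57.4; c'Δl = 33.36; W sinα = -8.5
Slice 2: Δl = 2.8/cos1.7° = 2.801 m; N'_2 = 261·cos1.7° = 260.9; c'Δl = 46.22; W sinα = 7.7
Slice 3: Δl = 1.9/cos11.6° = 1.940 m; N'_3 = 258·cos11.6° = 252.7; c'Δl = 32.00; W sinα = 51.9
Slice 4: Δl = 1.9/cos19.8° = 2.019 m; N'_4 = 239·cos19.8° = 224.9; c'Δl = 33.32; W sinα = 81.0
Slice 5: Δl = 2.3/cos29.5° = 2.643 m; N'_5 = 250·cos29.5° = 217.6; c'Δl = 43.60; W sinα = 123.1
Slice 6: Δl = 3.0/cos43.3° = 4.122 m; N'_6 = 222·cos43.3° = 161.6; c'Δl = 68.02; W sinα = 152.3
Slice 7: Δl = 1.5/cos58.2° = 2.847 m; N'_7 = 37·cos58.2° = 19.5; c'Δl = 46.97; W sinα = 31.4
Σc'Δl = 303.5 kN/m; ΣN' = 1194.5 kN/m; ΣW sinα = 438.9 kN/m
Resisting = 303.5 + 1194.5·tan25.4° = 303.5 + 567.2 = 870.7 kN/m
FS = 870.7 / 438.9 = 1.984

FS = 1.98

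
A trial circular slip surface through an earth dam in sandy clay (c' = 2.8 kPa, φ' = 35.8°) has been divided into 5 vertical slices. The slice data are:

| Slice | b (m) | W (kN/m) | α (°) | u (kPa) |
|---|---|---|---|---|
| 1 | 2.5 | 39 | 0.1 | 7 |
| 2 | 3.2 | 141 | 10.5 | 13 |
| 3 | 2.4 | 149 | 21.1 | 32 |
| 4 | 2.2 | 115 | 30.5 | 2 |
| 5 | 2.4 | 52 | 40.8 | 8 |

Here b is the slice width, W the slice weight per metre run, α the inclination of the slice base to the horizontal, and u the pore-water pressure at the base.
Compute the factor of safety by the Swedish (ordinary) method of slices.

Ordinary method of slices: FS = Σ[c'·Δl_i + (W_i cosα_i − u_i·Δl_i)·tanφ'] / Σ W_i sinα_i, with Δl_i = b_i / cosα_i.
Slice 1: Δl = 2.5/cos0.1° = 2.500 m; N'_1 = 39·cos0.1° − 7·2.500 = 21.5; c'Δl = 7.00; W sinα = 0.1
Slice 2: Δl = 3.2/cos10.5° = 3.254 m; N'_2 = 141·cos10.5° − 13·3.254 = 96.3; c'Δl = 9.11; W sinα = 25.7
Slice 3: Δl = 2.4/cos21.1° = 2.572 m; N'_3 = 149·cos21.1° − 32·2.572 = 56.7; c'Δl = 7.20; W sinα = 53.6
Slice 4: Δl = 2.2/cos30.5° = 2.553 m; N'_4 = 115·cos30.5° − 2·2.553 = 94.0; c'Δl = 7.15; W sinα = 58.4
Slice 5: Δl = 2.4/cos40.8° = 3.170 m; N'_5 = 52·cos40.8° − 8·3.170 = 14.0; c'Δl = 8.88; W sinα = 34.0
Σc'Δl = 39.3 kN/m; ΣN' = 282.5 kN/m; ΣW sinα = 171.7 kN/m
Resisting = 39.3 + 282.5·tan35.8° = 39.3 + 203.7 = 243.1 kN/m
FS = 243.1 / 171.7 = 1.415

FS = 1.42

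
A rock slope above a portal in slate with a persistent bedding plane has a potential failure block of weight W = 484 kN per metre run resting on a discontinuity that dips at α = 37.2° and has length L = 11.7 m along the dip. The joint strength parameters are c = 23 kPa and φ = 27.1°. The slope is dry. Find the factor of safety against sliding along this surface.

Resolving the block weight along and normal to the plane and applying the Mohr–Coulomb strength on the joint:
N' = W cosα = 484·cos37.2° = 385.5 kN/m
Driving force T = W sinα = 484·sin37.2° = 292.6 kN/m
Resisting force R = c·L + N'·tanφ = 23·11.7 + 385.5·tan27.1° = 269.1 + 197.3 = 466.4 kN/m
FS = R / T = 466.4 / 292.6 = 1.594

FS = 1.59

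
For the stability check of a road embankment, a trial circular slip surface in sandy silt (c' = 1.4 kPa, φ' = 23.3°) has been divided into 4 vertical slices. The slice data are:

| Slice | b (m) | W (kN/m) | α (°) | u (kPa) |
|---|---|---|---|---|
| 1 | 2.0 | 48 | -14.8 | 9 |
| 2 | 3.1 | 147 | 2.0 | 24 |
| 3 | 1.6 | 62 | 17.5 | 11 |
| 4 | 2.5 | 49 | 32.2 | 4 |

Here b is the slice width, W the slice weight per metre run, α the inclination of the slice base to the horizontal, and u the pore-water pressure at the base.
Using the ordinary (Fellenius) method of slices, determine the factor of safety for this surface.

Ordinary method of slices: FS = Σ[c'·Δl_i + (W_i cosα_i − u_i·Δl_i)·tanφ'] / Σ W_i sinα_i, with Δl_i = b_i / cosα_i.
Slice 1: Δl = 2.0/cos(-14.8°) = 2.069 m; N'_1 = 48·cos(-14.8°) − 9·2.069 = 27.8; c'Δl = 2.90; W sinα = -12.3
Slice 2: Δl = 3.1/cos2.0° = 3.102 m; N'_2 = 147·cos2.0° − 24·3.102 = 72.5; c'Δl = 4.34; W sinα = 5.1
Slice 3: Δl = 1.6/cos17.5° = 1.678 m; N'_3 = 62·cos17.5° − 11·1.678 = 40.7; c'Δl = 2.35; W sinα = 18.6
Slice 4: Δl = 2.5/cos32.2° = 2.954 m; N'_4 = 49·cos32.2° − 4·2.954 = 29.6; c'Δl = 4.14; W sinα = 26.1
Σc'Δl = 13.7 kN/m; ΣN' = 170.6 kN/m; ΣW sinα = 37.6 kN/m
Resisting = 13.7 + 170.6·tan23.3° = 13.7 + 73.5 = 87.2 kN/m
FS = 87.2 / 37.6 = 2.317

FS = 2.32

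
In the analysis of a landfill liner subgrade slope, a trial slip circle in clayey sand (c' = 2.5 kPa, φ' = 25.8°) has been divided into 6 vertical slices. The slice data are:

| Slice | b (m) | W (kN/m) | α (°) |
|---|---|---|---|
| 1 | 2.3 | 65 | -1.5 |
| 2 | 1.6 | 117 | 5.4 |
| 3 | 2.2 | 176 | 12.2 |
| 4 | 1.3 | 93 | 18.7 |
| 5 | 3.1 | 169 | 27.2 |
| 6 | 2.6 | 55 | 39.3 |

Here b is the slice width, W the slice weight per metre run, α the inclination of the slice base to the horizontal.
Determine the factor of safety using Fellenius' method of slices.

Ordinary method of slices: FS = Σ[c'·Δl_i + (W_i cosα_i)·tanφ'] / Σ W_i sinα_i, with Δl_i = b_i / cosα_i.
Slice 1: Δl = 2.3/cos(-1.5°) = 2.301 m; N'_1 = 65·cos(-1.5°) = 65.0; c'Δl = 5.75; W sinα = -1.7
Slice 2: Δl = 1.6/cos5.4° = 1.607 m; N'_2 = 117·cos5.4° = 116.5; c'Δl = 4.02; W sinα = 11.0
Slice 3: Δl = 2.2/cos12.2° = 2.251 m; N'_3 = 176·cos12.2° = 172.0; c'Δl = 5.63; W sinα = 37.2
Slice 4: Δl = 1.3/cos18.7° = 1.372 m; N'_4 = 93·cos18.7° = 88.1; c'Δl = 3.43; W sinα = 29.8
Slice 5: Δl = 3.1/cos27.2° = 3.485 m; N'_5 = 169·cos27.2° = 150.3; c'Δl = 8.71; W sinα = 77.2
Slice 6: Δl = 2.6/cos39.3° = 3.360 m; N'_6 = 55·cos39.3° = 42.6; c'Δl = 8.40; W sinα = 34.8
Σc'Δl = 35.9 kN/m; ΣN' = 634.4 kN/m; ΣW sinα = 188.4 kN/m
Resisting = 35.9 + 634.4·tan25.8° = 35.9 + 306.7 = 342.6 kN/m
FS = 342.6 / 188.4 = 1.819

FS = 1.82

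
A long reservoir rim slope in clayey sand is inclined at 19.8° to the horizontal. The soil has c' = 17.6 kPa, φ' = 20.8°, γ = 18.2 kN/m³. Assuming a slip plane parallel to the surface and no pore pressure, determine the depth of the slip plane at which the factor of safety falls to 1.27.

z = 14.12 m

Setting FS = 1.27 in FS = [c' + γz cos²β tanφ'] / [γz sinβ cosβ] and solving for z:
z = c' / [γ cosβ (FS·sinβ − cosβ·tanφ')]
  = 17.6 / [18.2·cos19.8°·(1.27·sin19.8° − cos19.8°·tan20.8°)]
  = 17.6 / [18.2·0.9409·(1.27·0.3387 − 0.9409·0.3799)]
  = 17.6 / 1.2465 = 14.120 m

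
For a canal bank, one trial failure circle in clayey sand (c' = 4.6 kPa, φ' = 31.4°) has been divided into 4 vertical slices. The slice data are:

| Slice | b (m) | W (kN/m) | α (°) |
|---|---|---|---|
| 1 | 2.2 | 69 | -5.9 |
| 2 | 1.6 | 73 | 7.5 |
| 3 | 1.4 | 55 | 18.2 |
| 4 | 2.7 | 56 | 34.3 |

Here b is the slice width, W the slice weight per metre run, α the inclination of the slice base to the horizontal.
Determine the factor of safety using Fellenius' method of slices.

Ordinary method of slices: FS = Σ[c'·Δl_i + (W_i cosα_i)·tanφ'] / Σ W_i sinα_i, with Δl_i = b_i / cosα_i.
Slice 1: Δl = 2.2/cos(-5.9°) = 2.212 m; N'_1 = 69·cos(-5.9°) = 68.6; c'Δl = 10.17; W sinα = -7.1
Slice 2: Δl = 1.6/cos7.5° = 1.614 m; N'_2 = 73·cos7.5° = 72.4; c'Δl = 7.42; W sinα = 9.5
Slice 3: Δl = 1.4/cos18.2° = 1.474 m; N'_3 = 55·cos18.2° = 52.2; c'Δl = 6.78; W sinα = 17.2
Slice 4: Δl = 2.7/cos34.3° = 3.268 m; N'_4 = 56·cos34.3° = 46.3; c'Δl = 15.03; W sinα = 31.6
Σc'Δl = 39.4 kN/m; ΣN' = 239.5 kN/m; ΣW sinα = 51.2 kN/m
Resisting = 39.4 + 239.5·tan31.4° = 39.4 + 146.2 = 185.6 kN/m
FS = 185.6 / 51.2 = 3.627

FS = 3.63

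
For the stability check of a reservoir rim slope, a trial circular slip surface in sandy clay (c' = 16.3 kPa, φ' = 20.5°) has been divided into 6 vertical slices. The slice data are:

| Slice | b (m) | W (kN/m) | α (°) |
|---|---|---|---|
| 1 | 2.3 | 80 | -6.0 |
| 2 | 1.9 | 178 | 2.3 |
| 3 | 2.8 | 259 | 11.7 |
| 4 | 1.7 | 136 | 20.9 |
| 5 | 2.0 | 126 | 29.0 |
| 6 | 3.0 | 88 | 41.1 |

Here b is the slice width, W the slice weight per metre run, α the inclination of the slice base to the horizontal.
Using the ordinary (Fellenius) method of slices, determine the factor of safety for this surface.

FS = 2.52

Ordinary method of slices: FS = Σ[c'·Δl_i + (W_i cosα_i)·tanφ'] / Σ W_i sinα_i, with Δl_i = b_i / cosα_i.
Slice 1: Δl = 2.3/cos(-6.0°) = 2.313 m; N'_1 = 80·cos(-6.0°) = 79.6; c'Δl = 37.70; W sinα = -8.4
Slice 2: Δl = 1.9/cos2.3° = 1.902 m; N'_2 = 178·cos2.3° = 177.9; c'Δl = 30.99; W sinα = 7.1
Slice 3: Δl = 2.8/cos11.7° = 2.859 m; N'_3 = 259·cos11.7° = 253.6; c'Δl = 46.61; W sinα = 52.5
Slice 4: Δl = 1.7/cos20.9° = 1.820 m; N'_4 = 136·cos20.9° = 127.1; c'Δl = 29.66; W sinα = 48.5
Slice 5: Δl = 2.0/cos29.0° = 2.287 m; N'_5 = 126·cos29.0° = 110.2; c'Δl = 37.27; W sinα = 61.1
Slice 6: Δl = 3.0/cos41.1° = 3.981 m; N'_6 = 88·cos41.1° = 66.3; c'Δl = 64.89; W sinα = 57.8
Σc'Δl = 247.1 kN/m; ΣN' = 814.6 kN/m; ΣW sinα = 218.8 kN/m
Resisting = 247.1 + 814.6·tan20.5° = 247.1 + 304.6 = 551.7 kN/m
FS = 551.7 / 218.8 = 2.522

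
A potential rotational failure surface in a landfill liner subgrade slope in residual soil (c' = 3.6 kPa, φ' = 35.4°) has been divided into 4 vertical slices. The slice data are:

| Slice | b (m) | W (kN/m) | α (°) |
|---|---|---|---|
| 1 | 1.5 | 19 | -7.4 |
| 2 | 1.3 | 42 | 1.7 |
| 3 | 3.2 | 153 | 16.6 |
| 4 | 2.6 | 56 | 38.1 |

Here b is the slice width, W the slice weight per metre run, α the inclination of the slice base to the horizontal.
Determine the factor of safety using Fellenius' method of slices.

Ordinary method of slices: FS = Σ[c'·Δl_i + (W_i cosα_i)·tanφ'] / Σ W_i sinα_i, with Δl_i = b_i / cosα_i.
Slice 1: Δl = 1.5/cos(-7.4°) = 1.513 m; N'_1 = 19·cos(-7.4°) = 18.8; c'Δl = 5.45; W sinα = -2.4
Slice 2: Δl = 1.3/cos1.7° = 1.301 m; N'_2 = 42·cos1.7° = 42.0; c'Δl = 4.68; W sinα = 1.2
Slice 3: Δl = 3.2/cos16.6° = 3.339 m; N'_3 = 153·cos16.6° = 146.6; c'Δl = 12.02; W sinα = 43.7
Slice 4: Δl = 2.6/cos38.1° = 3.304 m; N'_4 = 56·cos38.1° = 44.1; c'Δl = 11.89; W sinα = 34.6
Σc'Δl = 34.0 kN/m; ΣN' = 251.5 kN/m; ΣW sinα = 77.1 kN/m
Resisting = 34.0 + 251.5·tan35.4° = 34.0 + 178.7 = 212.8 kN/m
FS = 212.8 / 77.1 = 2.761

FS = 2.76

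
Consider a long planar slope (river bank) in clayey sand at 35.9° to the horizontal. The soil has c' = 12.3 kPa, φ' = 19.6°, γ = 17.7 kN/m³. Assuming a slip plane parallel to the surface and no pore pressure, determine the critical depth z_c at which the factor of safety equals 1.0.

Setting FS = 1.00 in FS = [c' + γz cos²β tanφ'] / [γz sinβ cosβ] and solving for z:
z = c' / [γ cosβ (FS·sinβ − cosβ·tanφ')]
  = 12.3 / [17.7·cos35.9°·(1.00·sin35.9° − cos35.9°·tan19.6°)]
  = 12.3 / [17.7·0.8100·(1.00·0.5864 − 0.8100·0.3561)]
  = 12.3 / 4.2716 = 2.879 m

z_c = 2.88 m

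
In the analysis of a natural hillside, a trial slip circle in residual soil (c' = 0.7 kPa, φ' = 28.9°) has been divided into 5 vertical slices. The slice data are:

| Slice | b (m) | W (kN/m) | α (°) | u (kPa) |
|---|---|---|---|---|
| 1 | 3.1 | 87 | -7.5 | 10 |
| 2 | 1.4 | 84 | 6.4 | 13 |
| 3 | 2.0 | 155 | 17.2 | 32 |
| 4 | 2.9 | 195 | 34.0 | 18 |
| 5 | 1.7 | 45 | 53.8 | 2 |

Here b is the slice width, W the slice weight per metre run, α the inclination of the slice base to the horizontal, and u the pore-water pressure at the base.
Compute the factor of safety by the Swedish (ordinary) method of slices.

FS = 0.98

Ordinary method of slices: FS = Σ[c'·Δl_i + (W_i cosα_i − u_i·Δl_i)·tanφ'] / Σ W_i sinα_i, with Δl_i = b_i / cosα_i.
Slice 1: Δl = 3.1/cos(-7.5°) = 3.127 m; N'_1 = 87·cos(-7.5°) − 10·3.127 = 55.0; c'Δl = 2.19; W sinα = -11.4
Slice 2: Δl = 1.4/cos6.4° = 1.409 m; N'_2 = 84·cos6.4° − 13·1.409 = 65.2; c'Δl = 0.99; W sinα = 9.4
Slice 3: Δl = 2.0/cos17.2° = 2.094 m; N'_3 = 155·cos17.2° − 32·2.094 = 81.1; c'Δl = 1.47; W sinα = 45.8
Slice 4: Δl = 2.9/cos34.0° = 3.498 m; N'_4 = 195·cos34.0° − 18·3.498 = 98.7; c'Δl = 2.45; W sinα = 109.0
Slice 5: Δl = 1.7/cos53.8° = 2.878 m; N'_5 = 45·cos53.8° − 2·2.878 = 20.8; c'Δl = 2.01; W sinα = 36.3
Σc'Δl = 9.1 kN/m; ΣN' = 320.7 kN/m; ΣW sinα = 189.2 kN/m
Resisting = 9.1 + 320.7·tan28.9° = 9.1 + 177.1 = 186.2 kN/m
FS = 186.2 / 189.2 = 0.984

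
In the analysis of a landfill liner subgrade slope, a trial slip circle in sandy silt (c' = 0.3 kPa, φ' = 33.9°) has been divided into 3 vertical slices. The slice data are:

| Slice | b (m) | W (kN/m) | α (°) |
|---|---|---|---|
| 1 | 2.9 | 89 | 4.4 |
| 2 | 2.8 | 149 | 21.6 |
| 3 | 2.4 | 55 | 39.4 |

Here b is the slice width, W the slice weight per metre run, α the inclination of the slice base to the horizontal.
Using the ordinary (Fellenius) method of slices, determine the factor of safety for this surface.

Ordinary method of slices: FS = Σ[c'·Δl_i + (W_i cosα_i)·tanφ'] / Σ W_i sinα_i, with Δl_i = b_i / cosα_i.
Slice 1: Δl = 2.9/cos4.4° = 2.909 m; N'_1 = 89·cos4.4° = 88.7; c'Δl = 0.87; W sinα = 6.8
Slice 2: Δl = 2.8/cos21.6° = 3.011 m; N'_2 = 149·cos21.6° = 138.5; c'Δl = 0.90; W sinα = 54.9
Slice 3: Δl = 2.4/cos39.4° = 3.106 m; N'_3 = 55·cos39.4° = 42.5; c'Δl = 0.93; W sinα = 34.9
Σc'Δl = 2.7 kN/m; ΣN' = 269.8 kN/m; ΣW sinα = 96.6 kN/m
Resisting = 2.7 + 269.8·tan33.9° = 2.7 + 181.3 = 184.0 kN/m
FS = 184.0 / 96.6 = 1.905

FS = 1.90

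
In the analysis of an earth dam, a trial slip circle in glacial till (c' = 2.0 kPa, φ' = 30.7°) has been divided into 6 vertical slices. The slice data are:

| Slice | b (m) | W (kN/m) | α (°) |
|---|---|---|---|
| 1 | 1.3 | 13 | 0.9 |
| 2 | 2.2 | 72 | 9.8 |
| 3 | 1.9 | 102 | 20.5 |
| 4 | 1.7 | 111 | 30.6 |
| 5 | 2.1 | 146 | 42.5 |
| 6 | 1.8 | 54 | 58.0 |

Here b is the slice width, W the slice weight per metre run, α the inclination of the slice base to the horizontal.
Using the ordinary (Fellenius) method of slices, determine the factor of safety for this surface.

FS = 1.09

Ordinary method of slices: FS = Σ[c'·Δl_i + (W_i cosα_i)·tanφ'] / Σ W_i sinα_i, with Δl_i = b_i / cosα_i.
Slice 1: Δl = 1.3/cos0.9° = 1.300 m; N'_1 = 13·cos0.9° = 13.0; c'Δl = 2.60; W sinα = 0.2
Slice 2: Δl = 2.2/cos9.8° = 2.233 m; N'_2 = 72·cos9.8° = 70.9; c'Δl = 4.47; W sinα = 12.3
Slice 3: Δl = 1.9/cos20.5° = 2.028 m; N'_3 = 102·cos20.5° = 95.5; c'Δl = 4.06; W sinα = 35.7
Slice 4: Δl = 1.7/cos30.6° = 1.975 m; N'_4 = 111·cos30.6° = 95.5; c'Δl = 3.95; W sinα = 56.5
Slice 5: Δl = 2.1/cos42.5° = 2.848 m; N'_5 = 146·cos42.5° = 107.6; c'Δl = 5.70; W sinα = 98.6
Slice 6: Δl = 1.8/cos58.0° = 3.397 m; N'_6 = 54·cos58.0° = 28.6; c'Δl = 6.79; W sinα = 45.8
Σc'Δl = 27.6 kN/m; ΣN' = 411.3 kN/m; ΣW sinα = 249.1 kN/m
Resisting = 27.6 + 411.3·tan30.7° = 27.6 + 244.2 = 271.8 kN/m
FS = 271.8 / 249.1 = 1.091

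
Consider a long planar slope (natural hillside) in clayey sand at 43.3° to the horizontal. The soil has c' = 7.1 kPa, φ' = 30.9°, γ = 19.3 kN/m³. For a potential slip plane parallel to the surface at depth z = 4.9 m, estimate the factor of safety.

For an infinite slope with a slip plane parallel to the surface (no pore pressure): FS = [c' + γz cos²β tanφ'] / [γz sinβ cosβ].
γz = 19.3·4.9 = 94.57 kN/m²
Numerator = 7.1 + 94.57·cos²43.3°·tan30.9° = 7.1 + 94.57·0.5297·0.5985 = 37.078 kPa
Denominator = 94.57·sin43.3°·cos43.3° = 94.57·0.6858·0.7278 = 47.202 kPa
FS = 37.078 / 47.202 = 0.786

FS = 0.79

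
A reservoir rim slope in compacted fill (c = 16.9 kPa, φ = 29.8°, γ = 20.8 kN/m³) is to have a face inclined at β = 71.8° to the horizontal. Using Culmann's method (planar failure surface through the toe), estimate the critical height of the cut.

H_c = 10.43 m

Culmann's analysis gives the critical failure plane at α_cr = (β + φ)/2 = (71.8 + 29.8)/2 = 50.8°, and the critical height
H_c = (4c/γ) · sinβ cosφ / [1 − cos(β − φ)]
    = (4·16.9/20.8) · sin71.8°·cos29.8° / [1 − cos(42.0°)]
    = 3.250 · 0.9500·0.8678 / [1 − 0.7431]
    = 3.250 · 0.8244 / 0.2569
    = 10.43 m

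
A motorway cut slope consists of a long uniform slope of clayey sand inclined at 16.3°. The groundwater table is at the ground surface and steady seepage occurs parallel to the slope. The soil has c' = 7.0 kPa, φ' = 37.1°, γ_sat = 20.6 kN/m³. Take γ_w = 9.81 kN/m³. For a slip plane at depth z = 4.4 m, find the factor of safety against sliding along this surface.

FS = 1.64

With seepage parallel to the slope and the water table at the surface, the effective normal stress on the slip plane uses the buoyant unit weight γ' = γ_sat − γ_w while the driving shear stress uses γ_sat:
FS = [c' + γ' z cos²β tanφ'] / [γ_sat z sinβ cosβ]
γ' = 20.6 − 9.81 = 10.79 kN/m³
Numerator = 7.0 + 10.79·4.4·cos²16.3°·tan37.1° = 7.0 + 10.79·4.4·0.9212·0.7563 = 40.077 kPa
Denominator = 20.6·4.4·sin16.3°·cos16.3° = 20.6·4.4·0.2807·0.9598 = 24.417 kPa
FS = 40.077 / 24.417 = 1.641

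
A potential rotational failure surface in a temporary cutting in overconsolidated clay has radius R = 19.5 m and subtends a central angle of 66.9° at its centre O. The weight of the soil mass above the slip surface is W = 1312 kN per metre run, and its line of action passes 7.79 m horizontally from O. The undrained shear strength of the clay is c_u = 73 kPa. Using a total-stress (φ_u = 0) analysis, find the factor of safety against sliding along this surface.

Taking moments about the centre O, the resisting moment is provided by the undrained shear strength acting along the arc:
Arc length L_a = R·θ = 19.5·(66.9°·π/180) = 19.5·1.1676 = 22.77 m
M_R = c_u·L_a·R = 73·22.77·19.5 = 32411.2 kN·m/m
M_D = W·d = 1312·7.79 = 10220.5 kN·m/m
FS = M_R / M_D = 32411.2 / 10220.5 = 3.171

FS = 3.17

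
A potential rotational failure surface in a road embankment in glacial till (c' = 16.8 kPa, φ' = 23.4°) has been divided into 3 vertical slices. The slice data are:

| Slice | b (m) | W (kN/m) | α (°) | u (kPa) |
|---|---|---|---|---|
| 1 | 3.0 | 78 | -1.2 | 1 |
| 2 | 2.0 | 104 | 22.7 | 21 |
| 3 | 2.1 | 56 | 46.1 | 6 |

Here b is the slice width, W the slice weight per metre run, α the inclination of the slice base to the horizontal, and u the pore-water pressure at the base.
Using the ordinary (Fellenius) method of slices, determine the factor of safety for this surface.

FS = 2.55

Ordinary method of slices: FS = Σ[c'·Δl_i + (W_i cosα_i − u_i·Δl_i)·tanφ'] / Σ W_i sinα_i, with Δl_i = b_i / cosα_i.
Slice 1: Δl = 3.0/cos(-1.2°) = 3.001 m; N'_1 = 78·cos(-1.2°) − 1·3.001 = 75.0; c'Δl = 50.41; W sinα = -1.6
Slice 2: Δl = 2.0/cos22.7° = 2.168 m; N'_2 = 104·cos22.7° − 21·2.168 = 50.4; c'Δl = 36.42; W sinα = 40.1
Slice 3: Δl = 2.1/cos46.1° = 3.029 m; N'_3 = 56·cos46.1° − 6·3.029 = 20.7; c'Δl = 50.88; W sinα = 40.4
Σc'Δl = 137.7 kN/m; ΣN' = 146.1 kN/m; ΣW sinα = 78.9 kN/m
Resisting = 137.7 + 146.1·tan23.4° = 137.7 + 63.2 = 200.9 kN/m
FS = 200.9 / 78.9 = 2.548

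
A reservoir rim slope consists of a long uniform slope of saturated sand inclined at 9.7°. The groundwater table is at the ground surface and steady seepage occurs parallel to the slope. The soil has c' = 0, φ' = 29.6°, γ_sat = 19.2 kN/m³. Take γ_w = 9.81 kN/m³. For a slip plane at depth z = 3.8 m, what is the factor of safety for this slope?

With seepage parallel to the slope and the water table at the surface, the effective normal stress on the slip plane uses the buoyant unit weight γ' = γ_sat − γ_w while the driving shear stress uses γ_sat:
FS = [c' + γ' z cos²β tanφ'] / [γ_sat z sinβ cosβ]
(For c' = 0 this reduces to FS = (γ'/γ_sat)·tanφ'/tanβ.)
γ' = 19.2 − 9.81 = 9.39 kN/m³
Numerator = 0.0 + 9.39·3.8·cos²9.7°·tan29.6° = 0.0 + 9.39·3.8·0.9716·0.5681 = 19.695 kPa
Denominator = 19.2·3.8·sin9.7°·cos9.7° = 19.2·3.8·0.1685·0.9857 = 12.117 kPa
FS = 19.695 / 12.117 = 1.625

FS = 1.63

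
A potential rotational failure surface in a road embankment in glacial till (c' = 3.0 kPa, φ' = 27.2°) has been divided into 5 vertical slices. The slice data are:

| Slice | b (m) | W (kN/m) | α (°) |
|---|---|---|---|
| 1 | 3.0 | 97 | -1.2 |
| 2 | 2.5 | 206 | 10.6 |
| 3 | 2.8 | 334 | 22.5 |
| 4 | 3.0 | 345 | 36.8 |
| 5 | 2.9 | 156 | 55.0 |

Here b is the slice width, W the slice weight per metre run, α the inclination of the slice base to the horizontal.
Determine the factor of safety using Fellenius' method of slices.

FS = 1.11

Ordinary method of slices: FS = Σ[c'·Δl_i + (W_i cosα_i)·tanφ'] / Σ W_i sinα_i, with Δl_i = b_i / cosα_i.
Slice 1: Δl = 3.0/cos(-1.2°) = 3.001 m; N'_1 = 97·cos(-1.2°) = 97.0; c'Δl = 9.00; W sinα = -2.0
Slice 2: Δl = 2.5/cos10.6° = 2.543 m; N'_2 = 206·cos10.6° = 202.5; c'Δl = 7.63; W sinα = 37.9
Slice 3: Δl = 2.8/cos22.5° = 3.031 m; N'_3 = 334·cos22.5° = 308.6; c'Δl = 9.09; W sinα = 127.8
Slice 4: Δl = 3.0/cos36.8° = 3.747 m; N'_4 = 345·cos36.8° = 276.3; c'Δl = 11.24; W sinα = 206.7
Slice 5: Δl = 2.9/cos55.0° = 5.056 m; N'_5 = 156·cos55.0° = 89.5; c'Δl = 15.17; W sinα = 127.8
Σc'Δl = 52.1 kN/m; ΣN' = 973.8 kN/m; ΣW sinα = 498.1 kN/m
Resisting = 52.1 + 973.8·tan27.2° = 52.1 + 500.4 = 552.6 kN/m
FS = 552.6 / 498.1 = 1.109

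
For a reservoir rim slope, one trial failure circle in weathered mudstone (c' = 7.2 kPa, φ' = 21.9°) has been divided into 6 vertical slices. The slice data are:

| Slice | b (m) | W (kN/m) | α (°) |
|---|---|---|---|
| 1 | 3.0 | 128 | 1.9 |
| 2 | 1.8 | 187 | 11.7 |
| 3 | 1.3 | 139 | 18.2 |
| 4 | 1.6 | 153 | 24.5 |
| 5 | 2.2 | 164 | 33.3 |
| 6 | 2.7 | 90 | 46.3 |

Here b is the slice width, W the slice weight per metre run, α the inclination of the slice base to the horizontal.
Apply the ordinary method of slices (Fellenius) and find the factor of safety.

FS = 1.38

Ordinary method of slices: FS = Σ[c'·Δl_i + (W_i cosα_i)·tanφ'] / Σ W_i sinα_i, with Δl_i = b_i / cosα_i.
Slice 1: Δl = 3.0/cos1.9° = 3.002 m; N'_1 = 128·cos1.9° = 127.9; c'Δl = 21.61; W sinα = 4.2
Slice 2: Δl = 1.8/cos11.7° = 1.838 m; N'_2 = 187·cos11.7° = 183.1; c'Δl = 13.23; W sinα = 37.9
Slice 3: Δl = 1.3/cos18.2° = 1.368 m; N'_3 = 139·cos18.2° = 132.0; c'Δl = 9.85; W sinα = 43.4
Slice 4: Δl = 1.6/cos24.5° = 1.758 m; N'_4 = 153·cos24.5° = 139.2; c'Δl = 12.66; W sinα = 63.4
Slice 5: Δl = 2.2/cos33.3° = 2.632 m; N'_5 = 164·cos33.3° = 137.1; c'Δl = 18.95; W sinα = 90.0
Slice 6: Δl = 2.7/cos46.3° = 3.908 m; N'_6 = 90·cos46.3° = 62.2; c'Δl = 28.14; W sinα = 65.1
Σc'Δl = 104.4 kN/m; ΣN' = 781.6 kN/m; ΣW sinα = 304.1 kN/m
Resisting = 104.4 + 781.6·tan21.9° = 104.4 + 314.2 = 418.6 kN/m
FS = 418.6 / 304.1 = 1.376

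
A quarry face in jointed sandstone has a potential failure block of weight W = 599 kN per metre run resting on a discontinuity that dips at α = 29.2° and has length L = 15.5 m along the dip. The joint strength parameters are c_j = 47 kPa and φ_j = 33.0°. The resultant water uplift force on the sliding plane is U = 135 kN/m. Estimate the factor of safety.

FS = 3.35

Resolving the block weight along and normal to the plane and applying the Mohr–Coulomb strength on the joint:
N' = W cosα − U = 599·cos29.2° − 135 = 387.9 kN/m
Driving force T = W sinα = 599·sin29.2° = 292.2 kN/m
Resisting force R = c_j·L + N'·tanφ_j = 47·15.5 + 387.9·tan33.0° = 728.5 + 251.9 = 980.4 kN/m
FS = R / T = 980.4 / 292.2 = 3.355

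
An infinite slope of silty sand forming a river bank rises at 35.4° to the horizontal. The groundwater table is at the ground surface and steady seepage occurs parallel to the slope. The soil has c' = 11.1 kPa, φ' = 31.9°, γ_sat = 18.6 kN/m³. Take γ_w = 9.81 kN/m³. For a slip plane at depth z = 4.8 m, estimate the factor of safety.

With seepage parallel to the slope and the water table at the surface, the effective normal stress on the slip plane uses the buoyant unit weight γ' = γ_sat − γ_w while the driving shear stress uses γ_sat:
FS = [c' + γ' z cos²β tanφ'] / [γ_sat z sinβ cosβ]
γ' = 18.6 − 9.81 = 8.79 kN/m³
Numerator = 11.1 + 8.79·4.8·cos²35.4°·tan31.9° = 11.1 + 8.79·4.8·0.6644·0.6224 = 28.549 kPa
Denominator = 18.6·4.8·sin35.4°·cos35.4° = 18.6·4.8·0.5793·0.8151 = 42.157 kPa
FS = 28.549 / 42.157 = 0.677

FS = 0.68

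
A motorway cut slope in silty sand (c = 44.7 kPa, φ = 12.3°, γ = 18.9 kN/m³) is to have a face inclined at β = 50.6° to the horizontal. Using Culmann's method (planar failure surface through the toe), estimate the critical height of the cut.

Culmann's analysis gives the critical failure plane at α_cr = (β + φ)/2 = (50.6 + 12.3)/2 = 31.5°, and the critical height
H_c = (4c/γ) · sinβ cosφ / [1 − cos(β − φ)]
    = (4·44.7/18.9) · sin50.6°·cos12.3° / [1 − cos(38.3°)]
    = 9.460 · 0.7727·0.9770 / [1 − 0.7848]
    = 9.460 · 0.7550 / 0.2152
    = 33.19 m

H_c = 33.19 m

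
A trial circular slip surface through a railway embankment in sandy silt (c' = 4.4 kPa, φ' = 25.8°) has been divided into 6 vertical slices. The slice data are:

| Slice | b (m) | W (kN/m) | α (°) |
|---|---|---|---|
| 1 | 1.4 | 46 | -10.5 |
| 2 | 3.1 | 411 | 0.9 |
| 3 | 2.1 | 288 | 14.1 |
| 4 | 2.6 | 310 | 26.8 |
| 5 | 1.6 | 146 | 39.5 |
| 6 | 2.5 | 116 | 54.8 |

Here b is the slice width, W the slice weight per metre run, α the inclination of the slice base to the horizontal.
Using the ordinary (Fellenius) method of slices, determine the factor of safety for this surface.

Ordinary method of slices: FS = Σ[c'·Δl_i + (W_i cosα_i)·tanφ'] / Σ W_i sinα_i, with Δl_i = b_i / cosα_i.
Slice 1: Δl = 1.4/cos(-10.5°) = 1.424 m; N'_1 = 46·cos(-10.5°) = 45.2; c'Δl = 6.26; W sinα = -8.4
Slice 2: Δl = 3.1/cos0.9° = 3.100 m; N'_2 = 411·cos0.9° = 410.9; c'Δl = 13.64; W sinα = 6.5
Slice 3: Δl = 2.1/cos14.1° = 2.165 m; N'_3 = 288·cos14.1° = 279.3; c'Δl = 9.53; W sinα = 70.2
Slice 4: Δl = 2.6/cos26.8° = 2.913 m; N'_4 = 310·cos26.8° = 276.7; c'Δl = 12.82; W sinα = 139.8
Slice 5: Δl = 1.6/cos39.5° = 2.074 m; N'_5 = 146·cos39.5° = 112.7; c'Δl = 9.12; W sinα = 92.9
Slice 6: Δl = 2.5/cos54.8° = 4.337 m; N'_6 = 116·cos54.8° = 66.9; c'Δl = 19.08; W sinα = 94.8
Σc'Δl = 70.5 kN/m; ΣN' = 1191.7 kN/m; ΣW sinα = 395.7 kN/m
Resisting = 70.5 + 1191.7·tan25.8° = 70.5 + 576.1 = 646.6 kN/m
FS = 646.6 / 395.7 = 1.634

FS = 1.63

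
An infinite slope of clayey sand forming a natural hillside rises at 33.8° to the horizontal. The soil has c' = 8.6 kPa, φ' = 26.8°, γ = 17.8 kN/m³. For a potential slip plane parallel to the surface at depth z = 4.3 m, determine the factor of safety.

FS = 1.00

For an infinite slope with a slip plane parallel to the surface (no pore pressure): FS = [c' + γz cos²β tanφ'] / [γz sinβ cosβ].
γz = 17.8·4.3 = 76.54 kN/m²
Numerator = 8.6 + 76.54·cos²33.8°·tan26.8° = 8.6 + 76.54·0.6905·0.5051 = 35.298 kPa
Denominator = 76.54·sin33.8°·cos33.8° = 76.54·0.5563·0.8310 = 35.382 kPa
FS = 35.298 / 35.382 = 0.998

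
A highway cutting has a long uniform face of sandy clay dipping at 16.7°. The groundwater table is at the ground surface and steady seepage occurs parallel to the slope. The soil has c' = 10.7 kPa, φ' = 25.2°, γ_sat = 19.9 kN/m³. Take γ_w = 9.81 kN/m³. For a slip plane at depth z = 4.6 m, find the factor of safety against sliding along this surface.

With seepage parallel to the slope and the water table at the surface, the effective normal stress on the slip plane uses the buoyant unit weight γ' = γ_sat − γ_w while the driving shear stress uses γ_sat:
FS = [c' + γ' z cos²β tanφ'] / [γ_sat z sinβ cosβ]
γ' = 19.9 − 9.81 = 10.09 kN/m³
Numerator = 10.7 + 10.09·4.6·cos²16.7°·tan25.2° = 10.7 + 10.09·4.6·0.9174·0.4706 = 30.737 kPa
Denominator = 19.9·4.6·sin16.7°·cos16.7° = 19.9·4.6·0.2874·0.9578 = 25.196 kPa
FS = 30.737 / 25.196 = 1.220

FS = 1.22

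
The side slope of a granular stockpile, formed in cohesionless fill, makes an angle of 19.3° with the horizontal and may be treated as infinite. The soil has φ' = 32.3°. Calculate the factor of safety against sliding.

FS = 1.81

For a dry cohesionless infinite slope the factor of safety is FS = tanφ' / tanβ.
FS = tan32.3° / tan19.3° = 0.6322 / 0.3502 = 1.805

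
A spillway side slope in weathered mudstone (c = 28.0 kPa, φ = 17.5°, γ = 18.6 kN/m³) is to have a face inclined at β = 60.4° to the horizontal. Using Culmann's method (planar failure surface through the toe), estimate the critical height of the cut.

Culmann's analysis gives the critical failure plane at α_cr = (β + φ)/2 = (60.4 + 17.5)/2 = 39.0°, and the critical height
H_c = (4c/γ) · sinβ cosφ / [1 − cos(β − φ)]
    = (4·28.0/18.6) · sin60.4°·cos17.5° / [1 − cos(42.9°)]
    = 6.022 · 0.8695·0.9537 / [1 − 0.7325]
    = 6.022 · 0.8293 / 0.2675
    = 18.67 m

H_c = 18.67 m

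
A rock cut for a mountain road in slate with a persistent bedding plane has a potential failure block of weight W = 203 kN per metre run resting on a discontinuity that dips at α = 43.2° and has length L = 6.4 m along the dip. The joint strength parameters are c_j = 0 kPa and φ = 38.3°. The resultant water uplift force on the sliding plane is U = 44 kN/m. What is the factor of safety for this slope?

Resolving the block weight along and normal to the plane and applying the Mohr–Coulomb strength on the joint:
N' = W cosα − U = 203·cos43.2° − 44 = 104.0 kN/m
Driving force T = W sinα = 203·sin43.2° = 139.0 kN/m
Resisting force R = c_j·L + N'·tanφ = 0·6.4 + 104.0·tan38.3° = 0.0 + 82.1 = 82.1 kN/m
FS = R / T = 82.1 / 139.0 = 0.591

FS = 0.59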